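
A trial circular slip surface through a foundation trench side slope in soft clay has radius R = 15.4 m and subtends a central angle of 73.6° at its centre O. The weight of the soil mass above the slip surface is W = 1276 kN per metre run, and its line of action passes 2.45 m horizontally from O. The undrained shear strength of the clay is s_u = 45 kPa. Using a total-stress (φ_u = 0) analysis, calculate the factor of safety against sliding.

FS = 4.39

Taking moments about the centre O, the resisting moment is provided by the undrained shear strength acting along the arc:
Arc length L_a = R·θ = 15.4·(73.6°·π/180) = 15.4·1.2846 = 19.78 m
M_R = s_u·L_a·R = 45·19.78·15.4 = 13709.1 kN·m/m
M_D = W·d = 1276·2.45 = 3126.2 kN·m/m
FS = M_R / M_D = 13709.1 / 3126.2 = 4.385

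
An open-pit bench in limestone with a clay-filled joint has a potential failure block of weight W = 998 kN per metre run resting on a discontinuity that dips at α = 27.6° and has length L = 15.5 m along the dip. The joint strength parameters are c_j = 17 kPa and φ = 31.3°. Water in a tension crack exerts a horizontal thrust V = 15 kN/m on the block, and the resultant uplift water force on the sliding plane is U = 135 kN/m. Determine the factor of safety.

Resolving the block weight along and normal to the plane and applying the Mohr–Coulomb strength on the joint:
N' = W cosα − U − V sinα = 998·cos27.6° − 135 − 15·sin27.6° = 742.5 kN/m
Driving force T = W sinα + V cosα = 998·sin27.6° + 15·cos27.6° = 475.7 kN/m
Resisting force R = c_j·L + N'·tanφ = 17·15.5 + 742.5·tan31.3° = 263.5 + 451.4 = 714.9 kN/m
FS = R / T = 714.9 / 475.7 = 1.503

FS = 1.50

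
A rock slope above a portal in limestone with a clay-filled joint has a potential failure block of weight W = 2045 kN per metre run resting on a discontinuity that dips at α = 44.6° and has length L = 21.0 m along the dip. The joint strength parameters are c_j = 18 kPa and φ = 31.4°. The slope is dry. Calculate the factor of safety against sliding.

FS = 0.88

Resolving the block weight along and normal to the plane and applying the Mohr–Coulomb strength on the joint:
N' = W cosα = 2045·cos44.6° = 1456.1 kN/m
Driving force T = W sinα = 2045·sin44.6° = 1435.9 kN/m
Resisting force R = c_j·L + N'·tanφ = 18·21.0 + 1456.1·tan31.4° = 378.0 + 888.8 = 1266.8 kN/m
FS = R / T = 1266.8 / 1435.9 = 0.882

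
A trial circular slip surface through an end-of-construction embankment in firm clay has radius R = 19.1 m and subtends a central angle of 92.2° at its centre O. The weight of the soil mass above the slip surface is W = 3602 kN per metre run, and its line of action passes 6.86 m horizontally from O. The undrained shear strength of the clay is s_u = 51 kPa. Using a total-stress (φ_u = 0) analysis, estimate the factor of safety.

FS = 1.21

Taking moments about the centre O, the resisting moment is provided by the undrained shear strength acting along the arc:
Arc length L_a = R·θ = 19.1·(92.2°·π/180) = 19.1·1.6092 = 30.74 m
M_R = s_u·L_a·R = 51·30.74·19.1 = 29939.5 kN·m/m
M_D = W·d = 3602·6.86 = 24709.7 kN·m/m
FS = M_R / M_D = 29939.5 / 24709.7 = 1.212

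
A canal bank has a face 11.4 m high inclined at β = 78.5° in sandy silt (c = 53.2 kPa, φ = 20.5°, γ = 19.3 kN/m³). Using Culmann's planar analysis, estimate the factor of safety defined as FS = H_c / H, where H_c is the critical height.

FS = 1.89

H_c = (4c/γ) · sinβ cosφ / [1 − cos(β − φ)]
    = (4·53.2/19.3) · sin78.5°·cos20.5° / [1 − cos58.0°]
    = 11.026 · 0.9179 / 0.4701 = 21.53 m
FS = H_c / H = 21.53 / 11.4 = 1.889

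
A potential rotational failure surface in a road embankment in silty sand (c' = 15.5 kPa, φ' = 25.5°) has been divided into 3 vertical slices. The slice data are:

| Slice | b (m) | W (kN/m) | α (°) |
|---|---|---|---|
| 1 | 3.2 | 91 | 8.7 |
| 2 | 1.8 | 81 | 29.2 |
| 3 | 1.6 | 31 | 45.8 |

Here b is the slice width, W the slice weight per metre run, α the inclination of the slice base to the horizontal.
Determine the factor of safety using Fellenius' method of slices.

Ordinary method of slices: FS = Σ[c'·Δl_i + (W_i cosα_i)·tanφ'] / Σ W_i sinα_i, with Δl_i = b_i / cosα_i.
Slice 1: Δl = 3.2/cos8.7° = 3.237 m; N'_1 = 91·cos8.7° = 90.0; c'Δl = 50.18; W sinα = 13.8
Slice 2: Δl = 1.8/cos29.2° = 2.062 m; N'_2 = 81·cos29.2° = 70.7; c'Δl = 31.96; W sinα = 39.5
Slice 3: Δl = 1.6/cos45.8° = 2.295 m; N'_3 = 31·cos45.8° = 21.6; c'Δl = 35.57; W sinα = 22.2
Σc'Δl = 117.7 kN/m; ΣN' = 182.3 kN/m; ΣW sinα = 75.5 kN/m
Resisting = 117.7 + 182.3·tan25.5° = 117.7 + 86.9 = 204.7 kN/m
FS = 204.7 / 75.5 = 2.710

FS = 2.71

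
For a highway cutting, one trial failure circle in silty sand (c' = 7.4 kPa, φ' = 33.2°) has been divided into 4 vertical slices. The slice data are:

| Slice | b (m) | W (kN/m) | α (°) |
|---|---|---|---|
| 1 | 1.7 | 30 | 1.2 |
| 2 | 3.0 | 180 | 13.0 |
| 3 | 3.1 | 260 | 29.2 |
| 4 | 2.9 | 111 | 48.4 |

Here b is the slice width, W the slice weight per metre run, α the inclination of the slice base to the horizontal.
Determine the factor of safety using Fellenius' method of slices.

Ordinary method of slices: FS = Σ[c'·Δl_i + (W_i cosα_i)·tanφ'] / Σ W_i sinα_i, with Δl_i = b_i / cosα_i.
Slice 1: Δl = 1.7/cos1.2° = 1.700 m; N'_1 = 30·cos1.2° = 30.0; c'Δl = 12.58; W sinα = 0.6
Slice 2: Δl = 3.0/cos13.0° = 3.079 m; N'_2 = 180·cos13.0° = 175.4; c'Δl = 22.78; W sinα = 40.5
Slice 3: Δl = 3.1/cos29.2° = 3.551 m; N'_3 = 260·cos29.2° = 227.0; c'Δl = 26.28; W sinα = 126.8
Slice 4: Δl = 2.9/cos48.4° = 4.368 m; N'_4 = 111·cos48.4° = 73.7; c'Δl = 32.32; W sinα = 83.0
Σc'Δl = 94.0 kN/m; ΣN' = 506.0 kN/m; ΣW sinα = 251.0 kN/m
Resisting = 94.0 + 506.0·tan33.2° = 94.0 + 331.1 = 425.1 kN/m
FS = 425.1 / 251.0 = 1.694

FS = 1.69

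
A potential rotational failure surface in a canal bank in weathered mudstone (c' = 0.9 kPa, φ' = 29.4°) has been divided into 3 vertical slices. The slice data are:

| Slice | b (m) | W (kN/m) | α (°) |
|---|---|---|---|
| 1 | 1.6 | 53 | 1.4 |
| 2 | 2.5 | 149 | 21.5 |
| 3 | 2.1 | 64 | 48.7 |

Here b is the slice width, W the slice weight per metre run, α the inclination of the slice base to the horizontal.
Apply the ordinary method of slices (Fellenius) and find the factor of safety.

FS = 1.33

Ordinary method of slices: FS = Σ[c'·Δl_i + (W_i cosα_i)·tanφ'] / Σ W_i sinα_i, with Δl_i = b_i / cosα_i.
Slice 1: Δl = 1.6/cos1.4° = 1.600 m; N'_1 = 53·cos1.4° = 53.0; c'Δl = 1.44; W sinα = 1.3
Slice 2: Δl = 2.5/cos21.5° = 2.687 m; N'_2 = 149·cos21.5° = 138.6; c'Δl = 2.42; W sinα = 54.6
Slice 3: Δl = 2.1/cos48.7° = 3.182 m; N'_3 = 64·cos48.7° = 42.2; c'Δl = 2.86; W sinα = 48.1
Σc'Δl = 6.7 kN/m; ΣN' = 233.9 kN/m; ΣW sinα = 104.0 kN/m
Resisting = 6.7 + 233.9·tan29.4° = 6.7 + 131.8 = 138.5 kN/m
FS = 138.5 / 104.0 = 1.332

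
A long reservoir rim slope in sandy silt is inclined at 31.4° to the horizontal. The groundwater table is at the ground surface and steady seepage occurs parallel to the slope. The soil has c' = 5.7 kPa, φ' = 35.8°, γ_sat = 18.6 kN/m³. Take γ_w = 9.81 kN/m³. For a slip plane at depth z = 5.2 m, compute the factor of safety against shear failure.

With seepage parallel to the slope and the water table at the surface, the effective normal stress on the slip plane uses the buoyant unit weight γ' = γ_sat − γ_w while the driving shear stress uses γ_sat:
FS = [c' + γ' z cos²β tanφ'] / [γ_sat z sinβ cosβ]
γ' = 18.6 − 9.81 = 8.79 kN/m³
Numerator = 5.7 + 8.79·5.2·cos²31.4°·tan35.8° = 5.7 + 8.79·5.2·0.7285·0.7212 = 29.717 kPa
Denominator = 18.6·5.2·sin31.4°·cos31.4° = 18.6·5.2·0.5210·0.8536 = 43.012 kPa
FS = 29.717 / 43.012 = 0.691

FS = 0.69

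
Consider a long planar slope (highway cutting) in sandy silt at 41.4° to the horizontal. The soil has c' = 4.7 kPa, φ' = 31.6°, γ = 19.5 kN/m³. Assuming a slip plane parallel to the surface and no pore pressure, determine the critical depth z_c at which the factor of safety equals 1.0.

z_c = 1.61 m

Setting FS = 1.00 in FS = [c' + γz cos²β tanφ'] / [γz sinβ cosβ] and solving for z:
z = c' / [γ cosβ (FS·sinβ − cosβ·tanφ')]
  = 4.7 / [19.5·cos41.4°·(1.00·sin41.4° − cos41.4°·tan31.6°)]
  = 4.7 / [19.5·0.7501·(1.00·0.6613 − 0.7501·0.6152)]
  = 4.7 / 2.9231 = 1.608 m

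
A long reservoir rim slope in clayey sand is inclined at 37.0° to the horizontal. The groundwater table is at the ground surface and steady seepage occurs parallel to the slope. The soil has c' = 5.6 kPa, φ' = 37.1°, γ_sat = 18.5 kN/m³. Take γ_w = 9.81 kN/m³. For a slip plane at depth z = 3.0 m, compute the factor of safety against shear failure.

With seepage parallel to the slope and the water table at the surface, the effective normal stress on the slip plane uses the buoyant unit weight γ' = γ_sat − γ_w while the driving shear stress uses γ_sat:
FS = [c' + γ' z cos²β tanφ'] / [γ_sat z sinβ cosβ]
γ' = 18.5 − 9.81 = 8.69 kN/m³
Numerator = 5.6 + 8.69·3.0·cos²37.0°·tan37.1° = 5.6 + 8.69·3.0·0.6378·0.7563 = 18.176 kPa
Denominator = 18.5·3.0·sin37.0°·cos37.0° = 18.5·3.0·0.6018·0.7986 = 26.675 kPa
FS = 18.176 / 26.675 = 0.681

FS = 0.68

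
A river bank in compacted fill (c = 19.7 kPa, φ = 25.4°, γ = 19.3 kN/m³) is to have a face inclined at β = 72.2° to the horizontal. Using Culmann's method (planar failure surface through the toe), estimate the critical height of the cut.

Culmann's analysis gives the critical failure plane at α_cr = (β + φ)/2 = (72.2 + 25.4)/2 = 48.8°, and the critical height
H_c = (4c/γ) · sinβ cosφ / [1 − cos(β − φ)]
    = (4·19.7/19.3) · sin72.2°·cos25.4° / [1 − cos(46.8°)]
    = 4.083 · 0.9521·0.9033 / [1 − 0.6845]
    = 4.083 · 0.8601 / 0.3155
    = 11.13 m

H_c = 11.13 m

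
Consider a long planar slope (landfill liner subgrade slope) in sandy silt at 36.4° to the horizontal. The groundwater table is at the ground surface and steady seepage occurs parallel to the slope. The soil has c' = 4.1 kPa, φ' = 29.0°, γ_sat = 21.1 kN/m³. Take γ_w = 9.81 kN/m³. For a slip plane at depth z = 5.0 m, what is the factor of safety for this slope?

FS = 0.48

With seepage parallel to the slope and the water table at the surface, the effective normal stress on the slip plane uses the buoyant unit weight γ' = γ_sat − γ_w while the driving shear stress uses γ_sat:
FS = [c' + γ' z cos²β tanφ'] / [γ_sat z sinβ cosβ]
γ' = 21.1 − 9.81 = 11.29 kN/m³
Numerator = 4.1 + 11.29·5.0·cos²36.4°·tan29.0° = 4.1 + 11.29·5.0·0.6479·0.5543 = 24.372 kPa
Denominator = 21.1·5.0·sin36.4°·cos36.4° = 21.1·5.0·0.5934·0.8049 = 50.391 kPa
FS = 24.372 / 50.391 = 0.484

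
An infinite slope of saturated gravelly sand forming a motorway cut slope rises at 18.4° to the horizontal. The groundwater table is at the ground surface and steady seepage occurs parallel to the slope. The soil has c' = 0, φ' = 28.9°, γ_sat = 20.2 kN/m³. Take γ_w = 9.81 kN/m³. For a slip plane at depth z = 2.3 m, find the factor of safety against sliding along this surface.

With seepage parallel to the slope and the water table at the surface, the effective normal stress on the slip plane uses the buoyant unit weight γ' = γ_sat − γ_w while the driving shear stress uses γ_sat:
FS = [c' + γ' z cos²β tanφ'] / [γ_sat z sinβ cosβ]
(For c' = 0 this reduces to FS = (γ'/γ_sat)·tanφ'/tanβ.)
γ' = 20.2 − 9.81 = 10.39 kN/m³
Numerator = 0.0 + 10.39·2.3·cos²18.4°·tan28.9° = 0.0 + 10.39·2.3·0.9004·0.5520 = 11.877 kPa
Denominator = 20.2·2.3·sin18.4°·cos18.4° = 20.2·2.3·0.3156·0.9489 = 13.915 kPa
FS = 11.877 / 13.915 = 0.854

FS = 0.85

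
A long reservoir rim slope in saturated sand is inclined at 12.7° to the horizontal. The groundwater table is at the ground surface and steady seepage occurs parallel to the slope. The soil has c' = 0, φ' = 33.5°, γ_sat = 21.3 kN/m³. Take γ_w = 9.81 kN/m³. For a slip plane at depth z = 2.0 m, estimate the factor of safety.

With seepage parallel to the slope and the water table at the surface, the effective normal stress on the slip plane uses the buoyant unit weight γ' = γ_sat − γ_w while the driving shear stress uses γ_sat:
FS = [c' + γ' z cos²β tanφ'] / [γ_sat z sinβ cosβ]
(For c' = 0 this reduces to FS = (γ'/γ_sat)·tanφ'/tanβ.)
γ' = 21.3 − 9.81 = 11.49 kN/m³
Numerator = 0.0 + 11.49·2.0·cos²12.7°·tan33.5° = 0.0 + 11.49·2.0·0.9517·0.6619 = 14.475 kPa
Denominator = 21.3·2.0·sin12.7°·cos12.7° = 21.3·2.0·0.2198·0.9755 = 9.136 kPa
FS = 14.475 / 9.136 = 1.584

FS = 1.58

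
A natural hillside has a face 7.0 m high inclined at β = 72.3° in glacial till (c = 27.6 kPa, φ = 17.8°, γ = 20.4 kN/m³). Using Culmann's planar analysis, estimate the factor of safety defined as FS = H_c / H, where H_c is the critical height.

FS = 1.67

H_c = (4c/γ) · sinβ cosφ / [1 − cos(β − φ)]
    = (4·27.6/20.4) · sin72.3°·cos17.8° / [1 − cos54.5°]
    = 5.412 · 0.9071 / 0.4193 = 11.71 m
FS = H_c / H = 11.71 / 7.0 = 1.672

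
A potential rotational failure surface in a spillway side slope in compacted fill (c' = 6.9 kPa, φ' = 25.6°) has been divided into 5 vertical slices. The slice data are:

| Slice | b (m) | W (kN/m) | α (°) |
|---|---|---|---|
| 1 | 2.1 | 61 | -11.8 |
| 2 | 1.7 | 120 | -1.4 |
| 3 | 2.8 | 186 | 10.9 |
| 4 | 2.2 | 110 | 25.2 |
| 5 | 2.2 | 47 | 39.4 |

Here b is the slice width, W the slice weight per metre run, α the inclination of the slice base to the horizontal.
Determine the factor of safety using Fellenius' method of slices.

Ordinary method of slices: FS = Σ[c'·Δl_i + (W_i cosα_i)·tanφ'] / Σ W_i sinα_i, with Δl_i = b_i / cosα_i.
Slice 1: Δl = 2.1/cos(-11.8°) = 2.145 m; N'_1 = 61·cos(-11.8°) = 59.7; c'Δl = 14.80; W sinα = -12.5
Slice 2: Δl = 1.7/cos(-1.4°) = 1.701 m; N'_2 = 120·cos(-1.4°) = 120.0; c'Δl = 11.73; W sinα = -2.9
Slice 3: Δl = 2.8/cos10.9° = 2.851 m; N'_3 = 186·cos10.9° = 182.6; c'Δl = 19.67; W sinα = 35.2
Slice 4: Δl = 2.2/cos25.2° = 2.431 m; N'_4 = 110·cos25.2° = 99.5; c'Δl = 16.78; W sinα = 46.8
Slice 5: Δl = 2.2/cos39.4° = 2.847 m; N'_5 = 47·cos39.4° = 36.3; c'Δl = 19.64; W sinα = 29.8
Σc'Δl = 82.6 kN/m; ΣN' = 498.2 kN/m; ΣW sinα = 96.4 kN/m
Resisting = 82.6 + 498.2·tan25.6° = 82.6 + 238.7 = 321.3 kN/m
FS = 321.3 / 96.4 = 3.332

FS = 3.33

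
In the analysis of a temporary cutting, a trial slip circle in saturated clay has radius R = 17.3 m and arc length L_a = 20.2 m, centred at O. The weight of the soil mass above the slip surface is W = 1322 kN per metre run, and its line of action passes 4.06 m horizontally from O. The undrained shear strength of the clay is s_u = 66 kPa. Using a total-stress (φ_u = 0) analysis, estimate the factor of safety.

Taking moments about the centre O, the resisting moment is provided by the undrained shear strength acting along the arc:
M_R = s_u·L_a·R = 66·20.20·17.3 = 23064.4 kN·m/m
M_D = W·d = 1322·4.06 = 5367.3 kN·m/m
FS = M_R / M_D = 23064.4 / 5367.3 = 4.297

FS = 4.30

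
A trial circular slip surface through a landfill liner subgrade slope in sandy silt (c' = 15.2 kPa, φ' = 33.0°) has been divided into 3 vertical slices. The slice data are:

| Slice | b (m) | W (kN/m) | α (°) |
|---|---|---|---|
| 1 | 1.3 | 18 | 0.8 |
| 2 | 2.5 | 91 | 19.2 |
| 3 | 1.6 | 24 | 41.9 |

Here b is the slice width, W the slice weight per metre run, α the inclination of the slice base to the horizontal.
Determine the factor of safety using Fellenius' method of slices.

Ordinary method of slices: FS = Σ[c'·Δl_i + (W_i cosα_i)·tanφ'] / Σ W_i sinα_i, with Δl_i = b_i / cosα_i.
Slice 1: Δl = 1.3/cos0.8° = 1.300 m; N'_1 = 18·cos0.8° = 18.0; c'Δl = 19.76; W sinα = 0.3
Slice 2: Δl = 2.5/cos19.2° = 2.647 m; N'_2 = 91·cos19.2° = 85.9; c'Δl = 40.24; W sinα = 29.9
Slice 3: Δl = 1.6/cos41.9° = 2.150 m; N'_3 = 24·cos41.9° = 17.9; c'Δl = 32.67; W sinα = 16.0
Σc'Δl = 92.7 kN/m; ΣN' = 121.8 kN/m; ΣW sinα = 46.2 kN/m
Resisting = 92.7 + 121.8·tan33.0° = 92.7 + 79.1 = 171.8 kN/m
FS = 171.8 / 46.2 = 3.718

FS = 3.72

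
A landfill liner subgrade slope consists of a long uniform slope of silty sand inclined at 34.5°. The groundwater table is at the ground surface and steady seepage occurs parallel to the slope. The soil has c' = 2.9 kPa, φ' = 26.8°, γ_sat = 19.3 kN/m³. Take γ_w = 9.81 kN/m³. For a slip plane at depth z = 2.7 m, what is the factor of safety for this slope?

With seepage parallel to the slope and the water table at the surface, the effective normal stress on the slip plane uses the buoyant unit weight γ' = γ_sat − γ_w while the driving shear stress uses γ_sat:
FS = [c' + γ' z cos²β tanφ'] / [γ_sat z sinβ cosβ]
γ' = 19.3 − 9.81 = 9.49 kN/m³
Numerator = 2.9 + 9.49·2.7·cos²34.5°·tan26.8° = 2.9 + 9.49·2.7·0.6792·0.5051 = 11.691 kPa
Denominator = 19.3·2.7·sin34.5°·cos34.5° = 19.3·2.7·0.5664·0.8241 = 24.324 kPa
FS = 11.691 / 24.324 = 0.481

FS = 0.48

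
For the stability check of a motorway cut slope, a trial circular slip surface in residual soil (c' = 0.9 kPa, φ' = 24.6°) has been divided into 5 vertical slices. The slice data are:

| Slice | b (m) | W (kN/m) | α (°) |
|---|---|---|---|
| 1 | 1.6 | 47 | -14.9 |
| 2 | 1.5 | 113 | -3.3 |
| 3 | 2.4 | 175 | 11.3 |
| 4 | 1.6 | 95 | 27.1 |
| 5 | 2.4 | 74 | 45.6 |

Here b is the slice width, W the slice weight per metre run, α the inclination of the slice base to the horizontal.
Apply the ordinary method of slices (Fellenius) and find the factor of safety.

Ordinary method of slices: FS = Σ[c'·Δl_i + (W_i cosα_i)·tanφ'] / Σ W_i sinα_i, with Δl_i = b_i / cosα_i.
Slice 1: Δl = 1.6/cos(-14.9°) = 1.656 m; N'_1 = 47·cos(-14.9°) = 45.4; c'Δl = 1.49; W sinα = -12.1
Slice 2: Δl = 1.5/cos(-3.3°) = 1.502 m; N'_2 = 113·cos(-3.3°) = 112.8; c'Δl = 1.35; W sinα = -6.5
Slice 3: Δl = 2.4/cos11.3° = 2.447 m; N'_3 = 175·cos11.3° = 171.6; c'Δl = 2.20; W sinα = 34.3
Slice 4: Δl = 1.6/cos27.1° = 1.797 m; N'_4 = 95·cos27.1° = 84.6; c'Δl = 1.62; W sinα = 43.3
Slice 5: Δl = 2.4/cos45.6° = 3.430 m; N'_5 = 74·cos45.6° = 51.8; c'Δl = 3.09; W sinα = 52.9
Σc'Δl = 9.7 kN/m; ΣN' = 466.2 kN/m; ΣW sinα = 111.8 kN/m
Resisting = 9.7 + 466.2·tan24.6° = 9.7 + 213.4 = 223.2 kN/m
FS = 223.2 / 111.8 = 1.995

FS = 2.00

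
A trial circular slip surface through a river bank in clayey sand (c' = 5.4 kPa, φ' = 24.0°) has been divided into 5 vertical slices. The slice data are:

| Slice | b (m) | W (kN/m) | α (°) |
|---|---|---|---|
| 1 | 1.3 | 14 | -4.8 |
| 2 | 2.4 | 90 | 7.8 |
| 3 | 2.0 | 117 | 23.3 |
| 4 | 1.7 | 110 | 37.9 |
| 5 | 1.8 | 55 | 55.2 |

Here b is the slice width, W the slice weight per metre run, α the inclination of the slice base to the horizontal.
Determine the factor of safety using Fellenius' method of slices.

FS = 1.22

Ordinary method of slices: FS = Σ[c'·Δl_i + (W_i cosα_i)·tanφ'] / Σ W_i sinα_i, with Δl_i = b_i / cosα_i.
Slice 1: Δl = 1.3/cos(-4.8°) = 1.305 m; N'_1 = 14·cos(-4.8°) = 14.0; c'Δl = 7.04; W sinα = -1.2
Slice 2: Δl = 2.4/cos7.8° = 2.422 m; N'_2 = 90·cos7.8° = 89.2; c'Δl = 13.08; W sinα = 12.2
Slice 3: Δl = 2.0/cos23.3° = 2.178 m; N'_3 = 117·cos23.3° = 107.5; c'Δl = 11.76; W sinα = 46.3
Slice 4: Δl = 1.7/cos37.9° = 2.154 m; N'_4 = 110·cos37.9° = 86.8; c'Δl = 11.63; W sinα = 67.6
Slice 5: Δl = 1.8/cos55.2° = 3.154 m; N'_5 = 55·cos55.2° = 31.4; c'Δl = 17.03; W sinα = 45.2
Σc'Δl = 60.5 kN/m; ΣN' = 328.8 kN/m; ΣW sinα = 170.1 kN/m
Resisting = 60.5 + 328.8·tan24.0° = 60.5 + 146.4 = 206.9 kN/m
FS = 206.9 / 170.1 = 1.217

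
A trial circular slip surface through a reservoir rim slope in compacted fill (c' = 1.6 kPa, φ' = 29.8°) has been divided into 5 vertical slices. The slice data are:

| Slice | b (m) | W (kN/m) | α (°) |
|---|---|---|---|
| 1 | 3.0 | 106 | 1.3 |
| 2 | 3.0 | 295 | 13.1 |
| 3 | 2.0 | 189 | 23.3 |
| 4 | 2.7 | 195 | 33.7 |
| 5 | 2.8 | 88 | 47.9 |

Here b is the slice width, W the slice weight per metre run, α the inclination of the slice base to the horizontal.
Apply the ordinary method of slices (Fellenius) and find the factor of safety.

Ordinary method of slices: FS = Σ[c'·Δl_i + (W_i cosα_i)·tanφ'] / Σ W_i sinα_i, with Δl_i = b_i / cosα_i.
Slice 1: Δl = 3.0/cos1.3° = 3.001 m; N'_1 = 106·cos1.3° = 106.0; c'Δl = 4.80; W sinα = 2.4
Slice 2: Δl = 3.0/cos13.1° = 3.080 m; N'_2 = 295·cos13.1° = 287.3; c'Δl = 4.93; W sinα = 66.9
Slice 3: Δl = 2.0/cos23.3° = 2.178 m; N'_3 = 189·cos23.3° = 173.6; c'Δl = 3.48; W sinα = 74.8
Slice 4: Δl = 2.7/cos33.7° = 3.245 m; N'_4 = 195·cos33.7° = 162.2; c'Δl = 5.19; W sinα = 108.2
Slice 5: Δl = 2.8/cos47.9° = 4.176 m; N'_5 = 88·cos47.9° = 59.0; c'Δl = 6.68; W sinα = 65.3
Σc'Δl = 25.1 kN/m; ΣN' = 788.1 kN/m; ΣW sinα = 317.5 kN/m
Resisting = 25.1 + 788.1·tan29.8° = 25.1 + 451.4 = 476.4 kN/m
FS = 476.4 / 317.5 = 1.501

FS = 1.50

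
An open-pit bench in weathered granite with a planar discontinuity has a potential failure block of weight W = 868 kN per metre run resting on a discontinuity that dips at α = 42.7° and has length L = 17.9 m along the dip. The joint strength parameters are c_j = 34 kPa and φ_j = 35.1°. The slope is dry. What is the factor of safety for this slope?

FS = 1.80

Resolving the block weight along and normal to the plane and applying the Mohr–Coulomb strength on the joint:
N' = W cosα = 868·cos42.7° = 637.9 kN/m
Driving force T = W sinα = 868·sin42.7° = 588.6 kN/m
Resisting force R = c_j·L + N'·tanφ_j = 34·17.9 + 637.9·tan35.1° = 608.6 + 448.3 = 1056.9 kN/m
FS = R / T = 1056.9 / 588.6 = 1.796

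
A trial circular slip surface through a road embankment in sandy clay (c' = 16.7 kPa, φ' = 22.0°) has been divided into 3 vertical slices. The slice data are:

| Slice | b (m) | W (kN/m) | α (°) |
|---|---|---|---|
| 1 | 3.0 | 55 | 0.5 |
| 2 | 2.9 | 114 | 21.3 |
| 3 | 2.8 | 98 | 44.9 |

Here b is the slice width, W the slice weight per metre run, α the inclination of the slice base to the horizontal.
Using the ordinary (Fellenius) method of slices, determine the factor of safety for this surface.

Ordinary method of slices: FS = Σ[c'·Δl_i + (W_i cosα_i)·tanφ'] / Σ W_i sinα_i, with Δl_i = b_i / cosα_i.
Slice 1: Δl = 3.0/cos0.5° = 3.000 m; N'_1 = 55·cos0.5° = 55.0; c'Δl = 50.10; W sinα = 0.5
Slice 2: Δl = 2.9/cos21.3° = 3.113 m; N'_2 = 114·cos21.3° = 106.2; c'Δl = 51.98; W sinα = 41.4
Slice 3: Δl = 2.8/cos44.9° = 3.953 m; N'_3 = 98·cos44.9° = 69.4; c'Δl = 66.01; W sinα = 69.2
Σc'Δl = 168.1 kN/m; ΣN' = 230.6 kN/m; ΣW sinα = 111.1 kN/m
Resisting = 168.1 + 230.6·tan22.0° = 168.1 + 93.2 = 261.3 kN/m
FS = 261.3 / 111.1 = 2.352

FS = 2.35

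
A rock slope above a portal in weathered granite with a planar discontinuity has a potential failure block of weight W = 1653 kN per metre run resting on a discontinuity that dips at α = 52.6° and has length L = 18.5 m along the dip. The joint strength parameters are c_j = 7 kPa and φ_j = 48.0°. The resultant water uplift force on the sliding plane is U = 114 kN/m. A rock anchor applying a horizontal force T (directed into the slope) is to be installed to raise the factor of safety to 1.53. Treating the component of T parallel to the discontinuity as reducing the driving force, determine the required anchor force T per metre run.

T = 492 kN/m

Resolving forces along and normal to the sliding plane, with the horizontal anchor force T adding T·sinα to the effective normal force and T·cosα acting up the plane against the driving force:
FS = [c_jL + (W cosα − U + T sinα) tanφ_j] / [W sinα − T cosα]
Without the anchor: N' = 890.0 kN/m, driving T_d = 1313.2 kN/m, resisting R = 7·18.5 + 890.0·tan48.0° = 1117.9 kN/m, FS = 0.85.
Setting FS = 1.53 and solving for T:
1.53·(1313.2 − T cos52.6°) = 1117.9 + T sin52.6°·tan48.0°
T·(sin52.6°·tan48.0° + 1.53·cos52.6°) = 1.53·1313.2 − 1117.9
T·(0.7944·1.1106 + 1.53·0.6074) = 2009.1 − 1117.9 = 891.2
T·1.8116 = 891.2
T = 492.0 kN/m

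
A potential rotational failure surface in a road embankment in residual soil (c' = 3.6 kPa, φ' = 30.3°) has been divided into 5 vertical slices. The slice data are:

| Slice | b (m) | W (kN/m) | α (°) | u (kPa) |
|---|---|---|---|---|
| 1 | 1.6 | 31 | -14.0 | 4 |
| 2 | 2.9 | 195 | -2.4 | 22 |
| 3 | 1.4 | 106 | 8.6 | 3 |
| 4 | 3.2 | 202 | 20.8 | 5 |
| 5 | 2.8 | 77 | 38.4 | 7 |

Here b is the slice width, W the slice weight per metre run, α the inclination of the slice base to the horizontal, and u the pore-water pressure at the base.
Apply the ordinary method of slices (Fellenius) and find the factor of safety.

Ordinary method of slices: FS = Σ[c'·Δl_i + (W_i cosα_i − u_i·Δl_i)·tanφ'] / Σ W_i sinα_i, with Δl_i = b_i / cosα_i.
Slice 1: Δl = 1.6/cos(-14.0°) = 1.649 m; N'_1 = 31·cos(-14.0°) − 4·1.649 = 23.5; c'Δl = 5.94; W sinα = -7.5
Slice 2: Δl = 2.9/cos(-2.4°) = 2.903 m; N'_2 = 195·cos(-2.4°) − 22·2.903 = 131.0; c'Δl = 10.45; W sinα = -8.2
Slice 3: Δl = 1.4/cos8.6° = 1.416 m; N'_3 = 106·cos8.6° − 3·1.416 = 100.6; c'Δl = 5.10; W sinα = 15.9
Slice 4: Δl = 3.2/cos20.8° = 3.423 m; N'_4 = 202·cos20.8° − 5·3.423 = 171.7; c'Δl = 12.32; W sinα = 71.7
Slice 5: Δl = 2.8/cos38.4° = 3.573 m; N'_5 = 77·cos38.4° − 7·3.573 = 35.3; c'Δl = 12.86; W sinα = 47.8
Σc'Δl = 46.7 kN/m; ΣN' = 462.1 kN/m; ΣW sinα = 119.7 kN/m
Resisting = 46.7 + 462.1·tan30.3° = 46.7 + 270.0 = 316.7 kN/m
FS = 316.7 / 119.7 = 2.645

FS = 2.64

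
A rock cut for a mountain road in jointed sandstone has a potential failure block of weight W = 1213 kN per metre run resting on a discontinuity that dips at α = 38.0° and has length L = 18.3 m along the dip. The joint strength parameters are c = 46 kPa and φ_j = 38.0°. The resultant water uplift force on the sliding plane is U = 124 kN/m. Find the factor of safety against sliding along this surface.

FS = 2.00

Resolving the block weight along and normal to the plane and applying the Mohr–Coulomb strength on the joint:
N' = W cosα − U = 1213·cos38.0° − 124 = 831.9 kN/m
Driving force T = W sinα = 1213·sin38.0° = 746.8 kN/m
Resisting force R = c·L + N'·tanφ_j = 46·18.3 + 831.9·tan38.0° = 841.8 + 649.9 = 1491.7 kN/m
FS = R / T = 1491.7 / 746.8 = 1.997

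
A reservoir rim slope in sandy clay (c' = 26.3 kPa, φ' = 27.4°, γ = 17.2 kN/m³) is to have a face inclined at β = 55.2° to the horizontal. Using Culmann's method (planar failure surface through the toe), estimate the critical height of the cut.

H_c = 38.63 m

Culmann's analysis gives the critical failure plane at α_cr = (β + φ')/2 = (55.2 + 27.4)/2 = 41.3°, and the critical height
H_c = (4c'/γ) · sinβ cosφ' / [1 − cos(β − φ')]
    = (4·26.3/17.2) · sin55.2°·cos27.4° / [1 − cos(27.8°)]
    = 6.116 · 0.8211·0.8878 / [1 − 0.8846]
    = 6.116 · 0.7290 / 0.1154
    = 38.63 m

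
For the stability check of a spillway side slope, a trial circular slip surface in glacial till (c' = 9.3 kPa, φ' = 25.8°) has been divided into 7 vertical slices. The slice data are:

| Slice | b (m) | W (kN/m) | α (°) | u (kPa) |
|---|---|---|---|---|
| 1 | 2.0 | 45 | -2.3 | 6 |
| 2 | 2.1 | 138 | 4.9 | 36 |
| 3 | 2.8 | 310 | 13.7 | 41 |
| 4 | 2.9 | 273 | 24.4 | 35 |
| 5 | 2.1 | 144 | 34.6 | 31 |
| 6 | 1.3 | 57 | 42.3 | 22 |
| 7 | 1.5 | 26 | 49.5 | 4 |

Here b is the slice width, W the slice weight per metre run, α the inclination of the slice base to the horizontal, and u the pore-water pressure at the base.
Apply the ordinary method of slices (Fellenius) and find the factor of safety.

FS = 1.13

Ordinary method of slices: FS = Σ[c'·Δl_i + (W_i cosα_i − u_i·Δl_i)·tanφ'] / Σ W_i sinα_i, with Δl_i = b_i / cosα_i.
Slice 1: Δl = 2.0/cos(-2.3°) = 2.002 m; N'_1 = 45·cos(-2.3°) − 6·2.002 = 33.0; c'Δl = 18.61; W sinα = -1.8
Slice 2: Δl = 2.1/cos4.9° = 2.108 m; N'_2 = 138·cos4.9° − 36·2.108 = 61.6; c'Δl = 19.60; W sinα = 11.8
Slice 3: Δl = 2.8/cos13.7° = 2.882 m; N'_3 = 310·cos13.7° − 41·2.882 = 183.0; c'Δl = 26.80; W sinα = 73.4
Slice 4: Δl = 2.9/cos24.4° = 3.184 m; N'_4 = 273·cos24.4° − 35·3.184 = 137.2; c'Δl = 29.62; W sinα = 112.8
Slice 5: Δl = 2.1/cos34.6° = 2.551 m; N'_5 = 144·cos34.6° − 31·2.551 = 39.4; c'Δl = 23.73; W sinα = 81.8
Slice 6: Δl = 1.3/cos42.3° = 1.758 m; N'_6 = 57·cos42.3° − 22·1.758 = 3.5; c'Δl = 16.35; W sinα = 38.4
Slice 7: Δl = 1.5/cos49.5° = 2.310 m; N'_7 = 26·cos49.5° − 4·2.310 = 7.6; c'Δl = 21.48; W sinα = 19.8
Σc'Δl = 156.2 kN/m; ΣN' = 465.3 kN/m; ΣW sinα = 336.1 kN/m
Resisting = 156.2 + 465.3·tan25.8° = 156.2 + 225.0 = 381.1 kN/m
FS = 381.1 / 336.1 = 1.134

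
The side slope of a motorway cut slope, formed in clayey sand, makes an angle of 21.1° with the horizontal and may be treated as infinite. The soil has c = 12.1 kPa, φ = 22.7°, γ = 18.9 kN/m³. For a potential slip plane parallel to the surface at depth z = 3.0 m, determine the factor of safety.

FS = 1.72

For an infinite slope with a slip plane parallel to the surface (no pore pressure): FS = [c + γz cos²β tanφ] / [γz sinβ cosβ].
γz = 18.9·3.0 = 56.70 kN/m²
Numerator = 12.1 + 56.70·cos²21.1°·tan22.7° = 12.1 + 56.70·0.8704·0.4183 = 32.744 kPa
Denominator = 56.70·sin21.1°·cos21.1° = 56.70·0.3600·0.9330 = 19.043 kPa
FS = 32.744 / 19.043 = 1.719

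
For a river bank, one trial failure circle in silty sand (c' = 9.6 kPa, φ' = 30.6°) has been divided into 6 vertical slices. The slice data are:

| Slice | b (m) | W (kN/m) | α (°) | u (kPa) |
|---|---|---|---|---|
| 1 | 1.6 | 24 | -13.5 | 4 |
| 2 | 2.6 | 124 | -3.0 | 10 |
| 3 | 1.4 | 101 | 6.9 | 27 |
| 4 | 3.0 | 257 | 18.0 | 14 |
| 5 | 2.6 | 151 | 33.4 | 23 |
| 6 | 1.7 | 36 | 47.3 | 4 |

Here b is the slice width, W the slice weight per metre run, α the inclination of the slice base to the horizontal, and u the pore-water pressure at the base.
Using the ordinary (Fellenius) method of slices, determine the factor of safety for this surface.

FS = 2.13

Ordinary method of slices: FS = Σ[c'·Δl_i + (W_i cosα_i − u_i·Δl_i)·tanφ'] / Σ W_i sinα_i, with Δl_i = b_i / cosα_i.
Slice 1: Δl = 1.6/cos(-13.5°) = 1.645 m; N'_1 = 24·cos(-13.5°) − 4·1.645 = 16.8; c'Δl = 15.80; W sinα = -5.6
Slice 2: Δl = 2.6/cos(-3.0°) = 2.604 m; N'_2 = 124·cos(-3.0°) − 10·2.604 = 97.8; c'Δl = 24.99; W sinα = -6.5
Slice 3: Δl = 1.4/cos6.9° = 1.410 m; N'_3 = 101·cos6.9° − 27·1.410 = 62.2; c'Δl = 13.54; W sinα = 12.1
Slice 4: Δl = 3.0/cos18.0° = 3.154 m; N'_4 = 257·cos18.0° − 14·3.154 = 200.3; c'Δl = 30.28; W sinα = 79.4
Slice 5: Δl = 2.6/cos33.4° = 3.114 m; N'_5 = 151·cos33.4° − 23·3.114 = 54.4; c'Δl = 29.90; W sinα = 83.1
Slice 6: Δl = 1.7/cos47.3° = 2.507 m; N'_6 = 36·cos47.3° − 4·2.507 = 14.4; c'Δl = 24.07; W sinα = 26.5
Σc'Δl = 138.6 kN/m; ΣN' = 445.8 kN/m; ΣW sinα = 189.0 kN/m
Resisting = 138.6 + 445.8·tan30.6° = 138.6 + 263.7 = 402.2 kN/m
FS = 402.2 / 189.0 = 2.128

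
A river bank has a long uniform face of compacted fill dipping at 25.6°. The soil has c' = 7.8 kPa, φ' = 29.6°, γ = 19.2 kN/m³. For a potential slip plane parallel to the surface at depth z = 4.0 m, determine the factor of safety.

For an infinite slope with a slip plane parallel to the surface (no pore pressure): FS = [c' + γz cos²β tanφ'] / [γz sinβ cosβ].
γz = 19.2·4.0 = 76.80 kN/m²
Numerator = 7.8 + 76.80·cos²25.6°·tan29.6° = 7.8 + 76.80·0.8133·0.5681 = 43.283 kPa
Denominator = 76.80·sin25.6°·cos25.6° = 76.80·0.4321·0.9018 = 29.927 kPa
FS = 43.283 / 29.927 = 1.446

FS = 1.45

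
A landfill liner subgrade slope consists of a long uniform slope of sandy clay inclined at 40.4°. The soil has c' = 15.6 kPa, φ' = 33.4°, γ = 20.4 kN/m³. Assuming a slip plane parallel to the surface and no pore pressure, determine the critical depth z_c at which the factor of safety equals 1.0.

z_c = 6.88 m

Setting FS = 1.00 in FS = [c' + γz cos²β tanφ'] / [γz sinβ cosβ] and solving for z:
z = c' / [γ cosβ (FS·sinβ − cosβ·tanφ')]
  = 15.6 / [20.4·cos40.4°·(1.00·sin40.4° − cos40.4°·tan33.4°)]
  = 15.6 / [20.4·0.7615·(1.00·0.6481 − 0.7615·0.6594)]
  = 15.6 / 2.2678 = 6.879 m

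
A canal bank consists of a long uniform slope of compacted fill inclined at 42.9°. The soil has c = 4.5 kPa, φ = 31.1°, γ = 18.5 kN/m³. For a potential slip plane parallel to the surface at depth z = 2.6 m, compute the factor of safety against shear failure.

FS = 0.84

For an infinite slope with a slip plane parallel to the surface (no pore pressure): FS = [c + γz cos²β tanφ] / [γz sinβ cosβ].
γz = 18.5·2.6 = 48.10 kN/m²
Numerator = 4.5 + 48.10·cos²42.9°·tan31.1° = 4.5 + 48.10·0.5366·0.6032 = 20.070 kPa
Denominator = 48.10·sin42.9°·cos42.9° = 48.10·0.6807·0.7325 = 23.985 kPa
FS = 20.070 / 23.985 = 0.837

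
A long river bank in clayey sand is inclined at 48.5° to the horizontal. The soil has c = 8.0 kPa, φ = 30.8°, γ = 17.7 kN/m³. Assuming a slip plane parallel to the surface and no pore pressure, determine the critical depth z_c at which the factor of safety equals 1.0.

z_c = 1.93 m

Setting FS = 1.00 in FS = [c + γz cos²β tanφ] / [γz sinβ cosβ] and solving for z:
z = c / [γ cosβ (FS·sinβ − cosβ·tanφ)]
  = 8.0 / [17.7·cos48.5°·(1.00·sin48.5° − cos48.5°·tan30.8°)]
  = 8.0 / [17.7·0.6626·(1.00·0.7490 − 0.6626·0.5961)]
  = 8.0 / 4.1513 = 1.927 m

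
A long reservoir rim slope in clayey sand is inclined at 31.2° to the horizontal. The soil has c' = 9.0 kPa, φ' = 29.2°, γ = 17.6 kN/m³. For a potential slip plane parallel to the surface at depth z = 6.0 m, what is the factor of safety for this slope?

For an infinite slope with a slip plane parallel to the surface (no pore pressure): FS = [c' + γz cos²β tanφ'] / [γz sinβ cosβ].
γz = 17.6·6.0 = 105.60 kN/m²
Numerator = 9.0 + 105.60·cos²31.2°·tan29.2° = 9.0 + 105.60·0.7316·0.5589 = 52.180 kPa
Denominator = 105.60·sin31.2°·cos31.2° = 105.60·0.5180·0.8554 = 46.792 kPa
FS = 52.180 / 46.792 = 1.115

FS = 1.12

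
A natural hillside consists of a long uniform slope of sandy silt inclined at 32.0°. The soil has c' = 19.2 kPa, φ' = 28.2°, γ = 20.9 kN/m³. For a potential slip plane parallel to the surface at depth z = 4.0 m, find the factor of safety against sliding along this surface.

FS = 1.37

For an infinite slope with a slip plane parallel to the surface (no pore pressure): FS = [c' + γz cos²β tanφ'] / [γz sinβ cosβ].
γz = 20.9·4.0 = 83.60 kN/m²
Numerator = 19.2 + 83.60·cos²32.0°·tan28.2° = 19.2 + 83.60·0.7192·0.5362 = 51.438 kPa
Denominator = 83.60·sin32.0°·cos32.0° = 83.60·0.5299·0.8480 = 37.570 kPa
FS = 51.438 / 37.570 = 1.369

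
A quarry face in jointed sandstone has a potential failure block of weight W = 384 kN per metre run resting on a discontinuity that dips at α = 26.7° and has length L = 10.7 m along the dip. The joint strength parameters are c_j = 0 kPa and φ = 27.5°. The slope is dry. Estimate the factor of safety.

FS = 1.04

Resolving the block weight along and normal to the plane and applying the Mohr–Coulomb strength on the joint:
N' = W cosα = 384·cos26.7° = 343.1 kN/m
Driving force T = W sinα = 384·sin26.7° = 172.5 kN/m
Resisting force R = c_j·L + N'·tanφ = 0·10.7 + 343.1·tan27.5° = 0.0 + 178.6 = 178.6 kN/m
FS = R / T = 178.6 / 172.5 = 1.035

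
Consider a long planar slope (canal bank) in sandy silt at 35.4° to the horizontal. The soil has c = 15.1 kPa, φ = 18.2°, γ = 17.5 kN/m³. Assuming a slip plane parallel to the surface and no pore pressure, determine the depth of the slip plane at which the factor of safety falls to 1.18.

z = 2.55 m

Setting FS = 1.18 in FS = [c + γz cos²β tanφ] / [γz sinβ cosβ] and solving for z:
z = c / [γ cosβ (FS·sinβ − cosβ·tanφ)]
  = 15.1 / [17.5·cos35.4°·(1.18·sin35.4° − cos35.4°·tan18.2°)]
  = 15.1 / [17.5·0.8151·(1.18·0.5793 − 0.8151·0.3288)]
  = 15.1 / 5.9277 = 2.547 m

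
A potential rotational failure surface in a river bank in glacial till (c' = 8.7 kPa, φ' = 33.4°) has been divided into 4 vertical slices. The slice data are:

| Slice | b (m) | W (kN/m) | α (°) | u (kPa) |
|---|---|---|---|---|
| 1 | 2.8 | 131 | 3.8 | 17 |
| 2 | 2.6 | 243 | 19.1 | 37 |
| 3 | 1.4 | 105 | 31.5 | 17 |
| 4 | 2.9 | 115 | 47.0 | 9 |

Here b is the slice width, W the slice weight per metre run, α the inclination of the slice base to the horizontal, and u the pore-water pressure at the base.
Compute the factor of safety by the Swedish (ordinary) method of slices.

FS = 1.35

Ordinary method of slices: FS = Σ[c'·Δl_i + (W_i cosα_i − u_i·Δl_i)·tanφ'] / Σ W_i sinα_i, with Δl_i = b_i / cosα_i.
Slice 1: Δl = 2.8/cos3.8° = 2.806 m; N'_1 = 131·cos3.8° − 17·2.806 = 83.0; c'Δl = 24.41; W sinα = 8.7
Slice 2: Δl = 2.6/cos19.1° = 2.751 m; N'_2 = 243·cos19.1° − 37·2.751 = 127.8; c'Δl = 23.94; W sinα = 79.5
Slice 3: Δl = 1.4/cos31.5° = 1.642 m; N'_3 = 105·cos31.5° − 17·1.642 = 61.6; c'Δl = 14.29; W sinα = 54.9
Slice 4: Δl = 2.9/cos47.0° = 4.252 m; N'_4 = 115·cos47.0° − 9·4.252 = 40.2; c'Δl = 36.99; W sinα = 84.1
Σc'Δl = 99.6 kN/m; ΣN' = 312.6 kN/m; ΣW sinα = 227.2 kN/m
Resisting = 99.6 + 312.6·tan33.4° = 99.6 + 206.1 = 305.8 kN/m
FS = 305.8 / 227.2 = 1.346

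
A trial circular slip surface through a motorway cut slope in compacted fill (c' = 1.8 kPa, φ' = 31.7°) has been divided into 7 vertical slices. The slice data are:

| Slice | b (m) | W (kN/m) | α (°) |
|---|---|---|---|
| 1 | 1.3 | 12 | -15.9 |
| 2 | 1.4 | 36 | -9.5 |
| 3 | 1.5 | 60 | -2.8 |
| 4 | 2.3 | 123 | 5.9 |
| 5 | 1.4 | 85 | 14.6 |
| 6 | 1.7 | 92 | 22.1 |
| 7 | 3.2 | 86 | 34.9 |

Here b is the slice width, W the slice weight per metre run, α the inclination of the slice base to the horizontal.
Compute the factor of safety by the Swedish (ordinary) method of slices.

Ordinary method of slices: FS = Σ[c'·Δl_i + (W_i cosα_i)·tanφ'] / Σ W_i sinα_i, with Δl_i = b_i / cosα_i.
Slice 1: Δl = 1.3/cos(-15.9°) = 1.352 m; N'_1 = 12·cos(-15.9°) = 11.5; c'Δl = 2.43; W sinα = -3.3
Slice 2: Δl = 1.4/cos(-9.5°) = 1.419 m; N'_2 = 36·cos(-9.5°) = 35.5; c'Δl = 2.56; W sinα = -5.9
Slice 3: Δl = 1.5/cos(-2.8°) = 1.502 m; N'_3 = 60·cos(-2.8°) = 59.9; c'Δl = 2.70; W sinα = -2.9
Slice 4: Δl = 2.3/cos5.9° = 2.312 m; N'_4 = 123·cos5.9° = 122.3; c'Δl = 4.16; W sinα = 12.6
Slice 5: Δl = 1.4/cos14.6° = 1.447 m; N'_5 = 85·cos14.6° = 82.3; c'Δl = 2.60; W sinα = 21.4
Slice 6: Δl = 1.7/cos22.1° = 1.835 m; N'_6 = 92·cos22.1° = 85.2; c'Δl = 3.30; W sinα = 34.6
Slice 7: Δl = 3.2/cos34.9° = 3.902 m; N'_7 = 86·cos34.9° = 70.5; c'Δl = 7.02; W sinα = 49.2
Σc'Δl = 24.8 kN/m; ΣN' = 467.4 kN/m; ΣW sinα = 105.7 kN/m
Resisting = 24.8 + 467.4·tan31.7° = 24.8 + 288.6 = 313.4 kN/m
FS = 313.4 / 105.7 = 2.965

FS = 2.96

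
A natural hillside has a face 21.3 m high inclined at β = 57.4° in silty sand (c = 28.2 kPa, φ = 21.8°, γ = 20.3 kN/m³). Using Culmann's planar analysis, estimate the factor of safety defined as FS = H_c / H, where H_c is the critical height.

H_c = (4c/γ) · sinβ cosφ / [1 − cos(β − φ)]
    = (4·28.2/20.3) · sin57.4°·cos21.8° / [1 − cos35.6°]
    = 5.557 · 0.7822 / 0.1869 = 23.26 m
FS = H_c / H = 23.26 / 21.3 = 1.092

FS = 1.09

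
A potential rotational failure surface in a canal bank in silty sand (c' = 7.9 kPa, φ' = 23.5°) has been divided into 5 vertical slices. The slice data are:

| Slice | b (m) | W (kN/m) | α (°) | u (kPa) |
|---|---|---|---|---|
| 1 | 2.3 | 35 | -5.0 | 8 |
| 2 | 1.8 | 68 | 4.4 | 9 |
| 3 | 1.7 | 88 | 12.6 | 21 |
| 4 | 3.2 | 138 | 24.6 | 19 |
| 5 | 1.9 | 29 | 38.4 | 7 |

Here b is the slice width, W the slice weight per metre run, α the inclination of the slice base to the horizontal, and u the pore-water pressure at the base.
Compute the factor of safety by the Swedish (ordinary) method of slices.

FS = 1.78

Ordinary method of slices: FS = Σ[c'·Δl_i + (W_i cosα_i − u_i·Δl_i)·tanφ'] / Σ W_i sinα_i, with Δl_i = b_i / cosα_i.
Slice 1: Δl = 2.3/cos(-5.0°) = 2.309 m; N'_1 = 35·cos(-5.0°) − 8·2.309 = 16.4; c'Δl = 18.24; W sinα = -3.1
Slice 2: Δl = 1.8/cos4.4° = 1.805 m; N'_2 = 68·cos4.4° − 9·1.805 = 51.6; c'Δl = 14.26; W sinα = 5.2
Slice 3: Δl = 1.7/cos12.6° = 1.742 m; N'_3 = 88·cos12.6° − 21·1.742 = 49.3; c'Δl = 13.76; W sinα = 19.2
Slice 4: Δl = 3.2/cos24.6° = 3.519 m; N'_4 = 138·cos24.6° − 19·3.519 = 58.6; c'Δl = 27.80; W sinα = 57.4
Slice 5: Δl = 1.9/cos38.4° = 2.424 m; N'_5 = 29·cos38.4° − 7·2.424 = 5.8; c'Δl = 19.15; W sinα = 18.0
Σc'Δl = 93.2 kN/m; ΣN' = 181.6 kN/m; ΣW sinα = 96.8 kN/m
Resisting = 93.2 + 181.6·tan23.5° = 93.2 + 79.0 = 172.2 kN/m
FS = 172.2 / 96.8 = 1.778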